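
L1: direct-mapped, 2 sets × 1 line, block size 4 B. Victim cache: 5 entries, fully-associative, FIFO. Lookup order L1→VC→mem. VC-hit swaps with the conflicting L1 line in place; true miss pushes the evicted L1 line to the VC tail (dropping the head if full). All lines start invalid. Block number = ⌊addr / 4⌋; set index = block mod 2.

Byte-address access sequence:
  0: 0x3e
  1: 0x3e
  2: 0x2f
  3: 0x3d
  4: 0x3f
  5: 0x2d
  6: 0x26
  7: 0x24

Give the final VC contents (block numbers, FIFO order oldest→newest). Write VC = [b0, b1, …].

#0 0x3e→b15/s1 MISS; vc=[]
#1 0x3e→b15/s1 L1-HIT; vc=[]
#2 0x2f→b11/s1 MISS; vc=[15]
#3 0x3d→b15/s1 VC-HIT; vc=[11]
#4 0x3f→b15/s1 L1-HIT; vc=[11]
#5 0x2d→b11/s1 VC-HIT; vc=[15]
#6 0x26→b9/s1 MISS; vc=[15,11]
#7 0x24→b9/s1 L1-HIT; vc=[15,11]

VC = [15, 11]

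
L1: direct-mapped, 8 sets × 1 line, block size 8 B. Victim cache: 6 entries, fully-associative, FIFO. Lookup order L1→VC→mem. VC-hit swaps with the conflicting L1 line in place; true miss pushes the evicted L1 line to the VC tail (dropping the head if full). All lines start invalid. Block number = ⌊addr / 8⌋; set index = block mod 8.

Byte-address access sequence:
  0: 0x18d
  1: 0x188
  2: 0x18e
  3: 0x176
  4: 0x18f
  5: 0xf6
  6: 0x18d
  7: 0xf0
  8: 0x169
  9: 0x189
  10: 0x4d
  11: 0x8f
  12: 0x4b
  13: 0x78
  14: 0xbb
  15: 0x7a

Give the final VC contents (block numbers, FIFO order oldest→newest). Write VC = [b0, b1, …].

VC = [46, 49, 17, 23]

  [0] addr=0x18d blk=49 s=1: MISS | VC []
  [1] addr=0x188 blk=49 s=1: L1-HIT | VC []
  [2] addr=0x18e blk=49 s=1: L1-HIT | VC []
  [3] addr=0x176 blk=46 s=6: MISS | VC []
  [4] addr=0x18f blk=49 s=1: L1-HIT | VC []
  [5] addr=0xf6 blk=30 s=6: MISS | VC [46]
  [6] addr=0x18d blk=49 s=1: L1-HIT | VC [46]
  [7] addr=0xf0 blk=30 s=6: L1-HIT | VC [46]
  [8] addr=0x169 blk=45 s=5: MISS | VC [46]
  [9] addr=0x189 blk=49 s=1: L1-HIT | VC [46]
  [10] addr=0x4d blk=9 s=1: MISS | VC [46, 49]
  [11] addr=0x8f blk=17 s=1: MISS | VC [46, 49, 9]
  [12] addr=0x4b blk=9 s=1: VC-HIT | VC [46, 49, 17]
  [13] addr=0x78 blk=15 s=7: MISS | VC [46, 49, 17]
  [14] addr=0xbb blk=23 s=7: MISS | VC [46, 49, 17, 15]
  [15] addr=0x7a blk=15 s=7: VC-HIT | VC [46, 49, 17, 23]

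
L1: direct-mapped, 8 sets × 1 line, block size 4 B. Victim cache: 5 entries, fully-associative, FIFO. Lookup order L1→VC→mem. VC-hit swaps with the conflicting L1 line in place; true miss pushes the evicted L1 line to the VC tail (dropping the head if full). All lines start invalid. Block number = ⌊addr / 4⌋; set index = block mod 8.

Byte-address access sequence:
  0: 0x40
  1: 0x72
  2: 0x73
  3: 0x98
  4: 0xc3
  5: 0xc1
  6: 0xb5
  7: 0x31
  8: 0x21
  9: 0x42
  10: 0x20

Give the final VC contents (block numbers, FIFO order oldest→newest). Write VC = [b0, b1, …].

#0 0x40→b16/s0 MISS; vc=[]
#1 0x72→b28/s4 MISS; vc=[]
#2 0x73→b28/s4 L1-HIT; vc=[]
#3 0x98→b38/s6 MISS; vc=[]
#4 0xc3→b48/s0 MISS; vc=[16]
#5 0xc1→b48/s0 L1-HIT; vc=[16]
#6 0xb5→b45/s5 MISS; vc=[16]
#7 0x31→b12/s4 MISS; vc=[16,28]
#8 0x21→b8/s0 MISS; vc=[16,28,48]
#9 0x42→b16/s0 VC-HIT; vc=[8,28,48]
#10 0x20→b8/s0 VC-HIT; vc=[16,28,48]

VC = [16, 28, 48]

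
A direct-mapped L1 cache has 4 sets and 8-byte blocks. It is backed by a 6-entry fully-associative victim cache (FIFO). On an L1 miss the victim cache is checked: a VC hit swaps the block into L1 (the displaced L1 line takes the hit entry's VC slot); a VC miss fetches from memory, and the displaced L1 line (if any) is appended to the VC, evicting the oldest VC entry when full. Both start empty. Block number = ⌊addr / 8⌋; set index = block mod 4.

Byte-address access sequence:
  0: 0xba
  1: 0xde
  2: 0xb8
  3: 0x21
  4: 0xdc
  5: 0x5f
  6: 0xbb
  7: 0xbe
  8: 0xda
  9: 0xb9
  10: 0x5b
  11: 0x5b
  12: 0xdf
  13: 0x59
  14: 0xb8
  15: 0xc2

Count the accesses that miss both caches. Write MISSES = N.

0: 0xba (blk 23, set 3) → MISS  vc=[]
1: 0xde (blk 27, set 3) → MISS  vc=[23]
2: 0xb8 (blk 23, set 3) → VC-HIT  vc=[27]
3: 0x21 (blk 4, set 0) → MISS  vc=[27]
4: 0xdc (blk 27, set 3) → VC-HIT  vc=[23]
5: 0x5f (blk 11, set 3) → MISS  vc=[23, 27]
6: 0xbb (blk 23, set 3) → VC-HIT  vc=[11, 27]
7: 0xbe (blk 23, set 3) → L1-HIT  vc=[11, 27]
8: 0xda (blk 27, set 3) → VC-HIT  vc=[11, 23]
9: 0xb9 (blk 23, set 3) → VC-HIT  vc=[11, 27]
10: 0x5b (blk 11, set 3) → VC-HIT  vc=[23, 27]
11: 0x5b (blk 11, set 3) → L1-HIT  vc=[23, 27]
12: 0xdf (blk 27, set 3) → VC-HIT  vc=[23, 11]
13: 0x59 (blk 11, set 3) → VC-HIT  vc=[23, 27]
14: 0xb8 (blk 23, set 3) → VC-HIT  vc=[11, 27]
15: 0xc2 (blk 24, set 0) → MISS  vc=[11, 27, 4]

MISSES = 5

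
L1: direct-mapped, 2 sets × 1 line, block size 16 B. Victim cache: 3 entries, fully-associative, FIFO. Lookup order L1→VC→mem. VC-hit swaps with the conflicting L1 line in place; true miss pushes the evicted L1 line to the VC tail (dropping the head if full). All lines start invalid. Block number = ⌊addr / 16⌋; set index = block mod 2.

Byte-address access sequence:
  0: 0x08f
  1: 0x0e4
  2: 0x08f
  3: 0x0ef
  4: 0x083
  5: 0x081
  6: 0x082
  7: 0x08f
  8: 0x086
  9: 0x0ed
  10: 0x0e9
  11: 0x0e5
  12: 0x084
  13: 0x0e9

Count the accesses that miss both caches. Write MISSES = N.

0: 0x8f (blk 8, set 0) → MISS  vc=[]
1: 0xe4 (blk 14, set 0) → MISS  vc=[8]
2: 0x8f (blk 8, set 0) → VC-HIT  vc=[14]
3: 0xef (blk 14, set 0) → VC-HIT  vc=[8]
4: 0x83 (blk 8, set 0) → VC-HIT  vc=[14]
5: 0x81 (blk 8, set 0) → L1-HIT  vc=[14]
6: 0x82 (blk 8, set 0) → L1-HIT  vc=[14]
7: 0x8f (blk 8, set 0) → L1-HIT  vc=[14]
8: 0x86 (blk 8, set 0) → L1-HIT  vc=[14]
9: 0xed (blk 14, set 0) → VC-HIT  vc=[8]
10: 0xe9 (blk 14, set 0) → L1-HIT  vc=[8]
11: 0xe5 (blk 14, set 0) → L1-HIT  vc=[8]
12: 0x84 (blk 8, set 0) → VC-HIT  vc=[14]
13: 0xe9 (blk 14, set 0) → VC-HIT  vc=[8]

MISSES = 2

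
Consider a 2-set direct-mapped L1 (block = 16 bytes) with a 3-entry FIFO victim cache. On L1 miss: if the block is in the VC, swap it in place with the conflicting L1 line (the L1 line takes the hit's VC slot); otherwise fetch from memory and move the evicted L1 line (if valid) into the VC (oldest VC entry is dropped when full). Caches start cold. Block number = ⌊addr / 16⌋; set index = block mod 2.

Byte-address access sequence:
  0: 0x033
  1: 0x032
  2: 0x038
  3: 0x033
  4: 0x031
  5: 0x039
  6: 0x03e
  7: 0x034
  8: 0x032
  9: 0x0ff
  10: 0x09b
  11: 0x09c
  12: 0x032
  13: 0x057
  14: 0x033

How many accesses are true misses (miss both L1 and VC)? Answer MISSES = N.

MISSES = 4

0: 0x33 (blk 3, set 1) → MISS  vc=[]
1: 0x32 (blk 3, set 1) → L1-HIT  vc=[]
2: 0x38 (blk 3, set 1) → L1-HIT  vc=[]
3: 0x33 (blk 3, set 1) → L1-HIT  vc=[]
4: 0x31 (blk 3, set 1) → L1-HIT  vc=[]
5: 0x39 (blk 3, set 1) → L1-HIT  vc=[]
6: 0x3e (blk 3, set 1) → L1-HIT  vc=[]
7: 0x34 (blk 3, set 1) → L1-HIT  vc=[]
8: 0x32 (blk 3, set 1) → L1-HIT  vc=[]
9: 0xff (blk 15, set 1) → MISS  vc=[3]
10: 0x9b (blk 9, set 1) → MISS  vc=[3, 15]
11: 0x9c (blk 9, set 1) → L1-HIT  vc=[3, 15]
12: 0x32 (blk 3, set 1) → VC-HIT  vc=[9, 15]
13: 0x57 (blk 5, set 1) → MISS  vc=[9, 15, 3]
14: 0x33 (blk 3, set 1) → VC-HIT  vc=[9, 15, 5]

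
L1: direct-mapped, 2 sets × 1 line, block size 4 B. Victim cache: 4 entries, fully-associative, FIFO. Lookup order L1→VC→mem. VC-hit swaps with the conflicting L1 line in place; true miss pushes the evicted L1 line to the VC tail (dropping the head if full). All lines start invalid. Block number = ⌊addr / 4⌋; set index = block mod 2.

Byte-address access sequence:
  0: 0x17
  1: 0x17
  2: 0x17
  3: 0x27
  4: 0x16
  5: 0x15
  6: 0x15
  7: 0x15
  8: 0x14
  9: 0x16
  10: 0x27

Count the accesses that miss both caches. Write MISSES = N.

0: 0x17 (blk 5, set 1) → MISS  vc=[]
1: 0x17 (blk 5, set 1) → L1-HIT  vc=[]
2: 0x17 (blk 5, set 1) → L1-HIT  vc=[]
3: 0x27 (blk 9, set 1) → MISS  vc=[5]
4: 0x16 (blk 5, set 1) → VC-HIT  vc=[9]
5: 0x15 (blk 5, set 1) → L1-HIT  vc=[9]
6: 0x15 (blk 5, set 1) → L1-HIT  vc=[9]
7: 0x15 (blk 5, set 1) → L1-HIT  vc=[9]
8: 0x14 (blk 5, set 1) → L1-HIT  vc=[9]
9: 0x16 (blk 5, set 1) → L1-HIT  vc=[9]
10: 0x27 (blk 9, set 1) → VC-HIT  vc=[5]

MISSES = 2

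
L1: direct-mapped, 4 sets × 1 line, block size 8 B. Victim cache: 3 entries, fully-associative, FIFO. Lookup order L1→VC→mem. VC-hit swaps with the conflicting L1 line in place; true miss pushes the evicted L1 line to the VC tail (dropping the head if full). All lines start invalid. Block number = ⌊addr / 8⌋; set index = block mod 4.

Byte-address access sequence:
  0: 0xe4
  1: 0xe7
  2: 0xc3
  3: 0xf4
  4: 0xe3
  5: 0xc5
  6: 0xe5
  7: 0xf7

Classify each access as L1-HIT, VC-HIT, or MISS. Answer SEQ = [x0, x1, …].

#0 0xe4→b28/s0 MISS; vc=[]
#1 0xe7→b28/s0 L1-HIT; vc=[]
#2 0xc3→b24/s0 MISS; vc=[28]
#3 0xf4→b30/s2 MISS; vc=[28]
#4 0xe3→b28/s0 VC-HIT; vc=[24]
#5 0xc5→b24/s0 VC-HIT; vc=[28]
#6 0xe5→b28/s0 VC-HIT; vc=[24]
#7 0xf7→b30/s2 L1-HIT; vc=[24]

SEQ = [MISS, L1-HIT, MISS, MISS, VC-HIT, VC-HIT, VC-HIT, L1-HIT]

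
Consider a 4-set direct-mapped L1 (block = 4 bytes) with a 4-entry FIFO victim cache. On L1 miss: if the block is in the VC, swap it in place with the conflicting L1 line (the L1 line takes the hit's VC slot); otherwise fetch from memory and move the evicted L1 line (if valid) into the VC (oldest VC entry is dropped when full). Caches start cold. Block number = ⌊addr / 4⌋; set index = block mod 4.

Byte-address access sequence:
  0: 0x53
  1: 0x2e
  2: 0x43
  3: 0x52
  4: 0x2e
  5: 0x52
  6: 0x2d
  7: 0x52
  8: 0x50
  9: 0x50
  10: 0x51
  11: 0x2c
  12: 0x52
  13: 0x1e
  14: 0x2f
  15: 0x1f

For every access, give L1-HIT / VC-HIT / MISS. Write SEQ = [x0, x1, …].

0: 0x53 (blk 20, set 0) → MISS  vc=[]
1: 0x2e (blk 11, set 3) → MISS  vc=[]
2: 0x43 (blk 16, set 0) → MISS  vc=[20]
3: 0x52 (blk 20, set 0) → VC-HIT  vc=[16]
4: 0x2e (blk 11, set 3) → L1-HIT  vc=[16]
5: 0x52 (blk 20, set 0) → L1-HIT  vc=[16]
6: 0x2d (blk 11, set 3) → L1-HIT  vc=[16]
7: 0x52 (blk 20, set 0) → L1-HIT  vc=[16]
8: 0x50 (blk 20, set 0) → L1-HIT  vc=[16]
9: 0x50 (blk 20, set 0) → L1-HIT  vc=[16]
10: 0x51 (blk 20, set 0) → L1-HIT  vc=[16]
11: 0x2c (blk 11, set 3) → L1-HIT  vc=[16]
12: 0x52 (blk 20, set 0) → L1-HIT  vc=[16]
13: 0x1e (blk 7, set 3) → MISS  vc=[16, 11]
14: 0x2f (blk 11, set 3) → VC-HIT  vc=[16, 7]
15: 0x1f (blk 7, set 3) → VC-HIT  vc=[16, 11]

SEQ = [MISS, MISS, MISS, VC-HIT, L1-HIT, L1-HIT, L1-HIT, L1-HIT, L1-HIT, L1-HIT, L1-HIT, L1-HIT, L1-HIT, MISS, VC-HIT, VC-HIT]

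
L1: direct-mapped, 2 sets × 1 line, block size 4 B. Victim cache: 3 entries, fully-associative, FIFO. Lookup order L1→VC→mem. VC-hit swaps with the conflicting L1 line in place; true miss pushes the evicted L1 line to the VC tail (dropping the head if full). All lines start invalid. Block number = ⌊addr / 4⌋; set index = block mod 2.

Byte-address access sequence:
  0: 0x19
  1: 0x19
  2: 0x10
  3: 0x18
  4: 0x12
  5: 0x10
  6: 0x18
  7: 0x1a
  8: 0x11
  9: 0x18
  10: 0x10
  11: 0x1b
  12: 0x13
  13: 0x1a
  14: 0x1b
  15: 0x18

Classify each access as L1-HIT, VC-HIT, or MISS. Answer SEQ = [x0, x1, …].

0: 0x19 (blk 6, set 0) → MISS  vc=[]
1: 0x19 (blk 6, set 0) → L1-HIT  vc=[]
2: 0x10 (blk 4, set 0) → MISS  vc=[6]
3: 0x18 (blk 6, set 0) → VC-HIT  vc=[4]
4: 0x12 (blk 4, set 0) → VC-HIT  vc=[6]
5: 0x10 (blk 4, set 0) → L1-HIT  vc=[6]
6: 0x18 (blk 6, set 0) → VC-HIT  vc=[4]
7: 0x1a (blk 6, set 0) → L1-HIT  vc=[4]
8: 0x11 (blk 4, set 0) → VC-HIT  vc=[6]
9: 0x18 (blk 6, set 0) → VC-HIT  vc=[4]
10: 0x10 (blk 4, set 0) → VC-HIT  vc=[6]
11: 0x1b (blk 6, set 0) → VC-HIT  vc=[4]
12: 0x13 (blk 4, set 0) → VC-HIT  vc=[6]
13: 0x1a (blk 6, set 0) → VC-HIT  vc=[4]
14: 0x1b (blk 6, set 0) → L1-HIT  vc=[4]
15: 0x18 (blk 6, set 0) → L1-HIT  vc=[4]

SEQ = [MISS, L1-HIT, MISS, VC-HIT, VC-HIT, L1-HIT, VC-HIT, L1-HIT, VC-HIT, VC-HIT, VC-HIT, VC-HIT, VC-HIT, VC-HIT, L1-HIT, L1-HIT]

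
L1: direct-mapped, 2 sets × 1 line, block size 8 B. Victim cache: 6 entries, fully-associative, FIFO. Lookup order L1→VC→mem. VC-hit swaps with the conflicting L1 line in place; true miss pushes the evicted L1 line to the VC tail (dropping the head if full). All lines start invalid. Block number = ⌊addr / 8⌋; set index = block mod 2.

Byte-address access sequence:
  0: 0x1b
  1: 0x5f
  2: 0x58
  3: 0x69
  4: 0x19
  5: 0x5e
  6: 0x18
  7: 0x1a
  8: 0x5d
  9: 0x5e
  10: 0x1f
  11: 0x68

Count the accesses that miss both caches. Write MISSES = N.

MISSES = 3

#0 0x1b→b3/s1 MISS; vc=[]
#1 0x5f→b11/s1 MISS; vc=[3]
#2 0x58→b11/s1 L1-HIT; vc=[3]
#3 0x69→b13/s1 MISS; vc=[3,11]
#4 0x19→b3/s1 VC-HIT; vc=[13,11]
#5 0x5e→b11/s1 VC-HIT; vc=[13,3]
#6 0x18→b3/s1 VC-HIT; vc=[13,11]
#7 0x1a→b3/s1 L1-HIT; vc=[13,11]
#8 0x5d→b11/s1 VC-HIT; vc=[13,3]
#9 0x5e→b11/s1 L1-HIT; vc=[13,3]
#10 0x1f→b3/s1 VC-HIT; vc=[13,11]
#11 0x68→b13/s1 VC-HIT; vc=[3,11]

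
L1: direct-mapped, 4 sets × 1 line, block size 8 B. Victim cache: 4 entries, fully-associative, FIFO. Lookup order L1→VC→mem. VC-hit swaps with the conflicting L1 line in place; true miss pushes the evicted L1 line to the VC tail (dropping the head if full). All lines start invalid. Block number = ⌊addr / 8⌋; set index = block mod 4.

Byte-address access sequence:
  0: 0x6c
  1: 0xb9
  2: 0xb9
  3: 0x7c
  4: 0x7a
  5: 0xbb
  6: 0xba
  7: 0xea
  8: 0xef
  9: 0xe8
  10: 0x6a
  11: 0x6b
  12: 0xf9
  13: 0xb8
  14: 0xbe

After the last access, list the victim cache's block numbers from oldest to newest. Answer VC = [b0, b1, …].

#0 0x6c→b13/s1 MISS; vc=[]
#1 0xb9→b23/s3 MISS; vc=[]
#2 0xb9→b23/s3 L1-HIT; vc=[]
#3 0x7c→b15/s3 MISS; vc=[23]
#4 0x7a→b15/s3 L1-HIT; vc=[23]
#5 0xbb→b23/s3 VC-HIT; vc=[15]
#6 0xba→b23/s3 L1-HIT; vc=[15]
#7 0xea→b29/s1 MISS; vc=[15,13]
#8 0xef→b29/s1 L1-HIT; vc=[15,13]
#9 0xe8→b29/s1 L1-HIT; vc=[15,13]
#10 0x6a→b13/s1 VC-HIT; vc=[15,29]
#11 0x6b→b13/s1 L1-HIT; vc=[15,29]
#12 0xf9→b31/s3 MISS; vc=[15,29,23]
#13 0xb8→b23/s3 VC-HIT; vc=[15,29,31]
#14 0xbe→b23/s3 L1-HIT; vc=[15,29,31]

VC = [15, 29, 31]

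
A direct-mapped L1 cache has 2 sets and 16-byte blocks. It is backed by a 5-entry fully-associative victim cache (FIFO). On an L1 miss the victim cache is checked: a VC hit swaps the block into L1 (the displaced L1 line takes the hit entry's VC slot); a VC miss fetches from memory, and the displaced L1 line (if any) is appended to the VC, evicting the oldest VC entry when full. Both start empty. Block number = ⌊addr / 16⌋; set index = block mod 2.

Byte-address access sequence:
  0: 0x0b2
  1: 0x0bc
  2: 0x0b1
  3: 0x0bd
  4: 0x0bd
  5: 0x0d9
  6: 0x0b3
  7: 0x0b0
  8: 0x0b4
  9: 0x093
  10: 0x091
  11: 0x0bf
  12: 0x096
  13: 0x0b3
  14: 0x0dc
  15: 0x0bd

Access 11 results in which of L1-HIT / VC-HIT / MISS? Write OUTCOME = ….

OUTCOME = VC-HIT

0: 0xb2 (blk 11, set 1) → MISS  vc=[]
1: 0xbc (blk 11, set 1) → L1-HIT  vc=[]
2: 0xb1 (blk 11, set 1) → L1-HIT  vc=[]
3: 0xbd (blk 11, set 1) → L1-HIT  vc=[]
4: 0xbd (blk 11, set 1) → L1-HIT  vc=[]
5: 0xd9 (blk 13, set 1) → MISS  vc=[11]
6: 0xb3 (blk 11, set 1) → VC-HIT  vc=[13]
7: 0xb0 (blk 11, set 1) → L1-HIT  vc=[13]
8: 0xb4 (blk 11, set 1) → L1-HIT  vc=[13]
9: 0x93 (blk 9, set 1) → MISS  vc=[13, 11]
10: 0x91 (blk 9, set 1) → L1-HIT  vc=[13, 11]
11: 0xbf (blk 11, set 1) → VC-HIT  vc=[13, 9]
12: 0x96 (blk 9, set 1) → VC-HIT  vc=[13, 11]
13: 0xb3 (blk 11, set 1) → VC-HIT  vc=[13, 9]
14: 0xdc (blk 13, set 1) → VC-HIT  vc=[11, 9]
15: 0xbd (blk 11, set 1) → VC-HIT  vc=[13, 9]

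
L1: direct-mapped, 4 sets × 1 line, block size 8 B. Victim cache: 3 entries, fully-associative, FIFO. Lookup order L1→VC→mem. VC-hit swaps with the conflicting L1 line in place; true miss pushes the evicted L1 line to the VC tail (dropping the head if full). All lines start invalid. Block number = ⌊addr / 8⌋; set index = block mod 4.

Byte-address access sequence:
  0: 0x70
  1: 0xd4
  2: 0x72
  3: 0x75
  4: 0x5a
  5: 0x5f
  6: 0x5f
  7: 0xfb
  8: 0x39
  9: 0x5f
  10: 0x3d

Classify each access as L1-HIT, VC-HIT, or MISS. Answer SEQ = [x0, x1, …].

  [0] addr=0x70 blk=14 s=2: MISS | VC []
  [1] addr=0xd4 blk=26 s=2: MISS | VC [14]
  [2] addr=0x72 blk=14 s=2: VC-HIT | VC [26]
  [3] addr=0x75 blk=14 s=2: L1-HIT | VC [26]
  [4] addr=0x5a blk=11 s=3: MISS | VC [26]
  [5] addr=0x5f blk=11 s=3: L1-HIT | VC [26]
  [6] addr=0x5f blk=11 s=3: L1-HIT | VC [26]
  [7] addr=0xfb blk=31 s=3: MISS | VC [26, 11]
  [8] addr=0x39 blk=7 s=3: MISS | VC [26, 11, 31]
  [9] addr=0x5f blk=11 s=3: VC-HIT | VC [26, 7, 31]
  [10] addr=0x3d blk=7 s=3: VC-HIT | VC [26, 11, 31]

SEQ = [MISS, MISS, VC-HIT, L1-HIT, MISS, L1-HIT, L1-HIT, MISS, MISS, VC-HIT, VC-HIT]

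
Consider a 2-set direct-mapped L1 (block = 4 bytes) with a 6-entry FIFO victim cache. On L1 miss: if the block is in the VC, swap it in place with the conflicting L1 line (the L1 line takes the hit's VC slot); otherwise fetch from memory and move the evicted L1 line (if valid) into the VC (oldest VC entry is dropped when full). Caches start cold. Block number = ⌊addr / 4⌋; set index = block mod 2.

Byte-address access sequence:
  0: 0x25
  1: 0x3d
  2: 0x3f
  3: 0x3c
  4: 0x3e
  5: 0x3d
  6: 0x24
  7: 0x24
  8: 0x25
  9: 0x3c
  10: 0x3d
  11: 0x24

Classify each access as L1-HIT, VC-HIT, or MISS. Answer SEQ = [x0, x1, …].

  [0] addr=0x25 blk=9 s=1: MISS | VC []
  [1] addr=0x3d blk=15 s=1: MISS | VC [9]
  [2] addr=0x3f blk=15 s=1: L1-HIT | VC [9]
  [3] addr=0x3c blk=15 s=1: L1-HIT | VC [9]
  [4] addr=0x3e blk=15 s=1: L1-HIT | VC [9]
  [5] addr=0x3d blk=15 s=1: L1-HIT | VC [9]
  [6] addr=0x24 blk=9 s=1: VC-HIT | VC [15]
  [7] addr=0x24 blk=9 s=1: L1-HIT | VC [15]
  [8] addr=0x25 blk=9 s=1: L1-HIT | VC [15]
  [9] addr=0x3c blk=15 s=1: VC-HIT | VC [9]
  [10] addr=0x3d blk=15 s=1: L1-HIT | VC [9]
  [11] addr=0x24 blk=9 s=1: VC-HIT | VC [15]

SEQ = [MISS, MISS, L1-HIT, L1-HIT, L1-HIT, L1-HIT, VC-HIT, L1-HIT, L1-HIT, VC-HIT, L1-HIT, VC-HIT]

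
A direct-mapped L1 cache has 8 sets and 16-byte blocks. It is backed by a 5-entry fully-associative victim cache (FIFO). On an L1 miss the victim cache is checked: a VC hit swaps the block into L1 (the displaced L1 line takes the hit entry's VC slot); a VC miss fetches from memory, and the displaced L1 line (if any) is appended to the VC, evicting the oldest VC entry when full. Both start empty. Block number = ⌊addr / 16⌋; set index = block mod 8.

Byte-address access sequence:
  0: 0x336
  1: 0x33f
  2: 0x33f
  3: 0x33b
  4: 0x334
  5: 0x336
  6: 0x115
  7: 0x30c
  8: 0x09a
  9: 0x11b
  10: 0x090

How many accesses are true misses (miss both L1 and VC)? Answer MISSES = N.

#0 0x336→b51/s3 MISS; vc=[]
#1 0x33f→b51/s3 L1-HIT; vc=[]
#2 0x33f→b51/s3 L1-HIT; vc=[]
#3 0x33b→b51/s3 L1-HIT; vc=[]
#4 0x334→b51/s3 L1-HIT; vc=[]
#5 0x336→b51/s3 L1-HIT; vc=[]
#6 0x115→b17/s1 MISS; vc=[]
#7 0x30c→b48/s0 MISS; vc=[]
#8 0x9a→b9/s1 MISS; vc=[17]
#9 0x11b→b17/s1 VC-HIT; vc=[9]
#10 0x90→b9/s1 VC-HIT; vc=[17]

MISSES = 4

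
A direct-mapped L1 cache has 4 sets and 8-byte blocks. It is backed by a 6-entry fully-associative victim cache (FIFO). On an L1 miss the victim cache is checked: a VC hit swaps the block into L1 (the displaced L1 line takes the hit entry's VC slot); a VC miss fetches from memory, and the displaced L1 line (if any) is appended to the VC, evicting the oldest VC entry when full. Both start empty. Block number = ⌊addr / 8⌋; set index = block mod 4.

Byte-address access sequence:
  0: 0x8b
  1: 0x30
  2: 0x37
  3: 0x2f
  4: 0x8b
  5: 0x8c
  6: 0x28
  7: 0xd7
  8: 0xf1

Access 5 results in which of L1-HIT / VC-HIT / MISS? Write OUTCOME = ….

OUTCOME = L1-HIT

#0 0x8b→b17/s1 MISS; vc=[]
#1 0x30→b6/s2 MISS; vc=[]
#2 0x37→b6/s2 L1-HIT; vc=[]
#3 0x2f→b5/s1 MISS; vc=[17]
#4 0x8b→b17/s1 VC-HIT; vc=[5]
#5 0x8c→b17/s1 L1-HIT; vc=[5]
#6 0x28→b5/s1 VC-HIT; vc=[17]
#7 0xd7→b26/s2 MISS; vc=[17,6]
#8 0xf1→b30/s2 MISS; vc=[17,6,26]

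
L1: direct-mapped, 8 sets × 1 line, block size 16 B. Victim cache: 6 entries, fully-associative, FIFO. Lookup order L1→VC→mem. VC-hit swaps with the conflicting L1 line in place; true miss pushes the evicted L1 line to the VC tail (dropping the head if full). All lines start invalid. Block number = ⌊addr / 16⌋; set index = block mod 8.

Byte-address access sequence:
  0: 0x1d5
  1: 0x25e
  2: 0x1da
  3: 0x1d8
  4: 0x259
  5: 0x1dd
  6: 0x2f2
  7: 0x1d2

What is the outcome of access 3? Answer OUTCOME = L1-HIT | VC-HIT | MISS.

0: 0x1d5 (blk 29, set 5) → MISS  vc=[]
1: 0x25e (blk 37, set 5) → MISS  vc=[29]
2: 0x1da (blk 29, set 5) → VC-HIT  vc=[37]
3: 0x1d8 (blk 29, set 5) → L1-HIT  vc=[37]
4: 0x259 (blk 37, set 5) → VC-HIT  vc=[29]
5: 0x1dd (blk 29, set 5) → VC-HIT  vc=[37]
6: 0x2f2 (blk 47, set 7) → MISS  vc=[37]
7: 0x1d2 (blk 29, set 5) → L1-HIT  vc=[37]

OUTCOME = L1-HIT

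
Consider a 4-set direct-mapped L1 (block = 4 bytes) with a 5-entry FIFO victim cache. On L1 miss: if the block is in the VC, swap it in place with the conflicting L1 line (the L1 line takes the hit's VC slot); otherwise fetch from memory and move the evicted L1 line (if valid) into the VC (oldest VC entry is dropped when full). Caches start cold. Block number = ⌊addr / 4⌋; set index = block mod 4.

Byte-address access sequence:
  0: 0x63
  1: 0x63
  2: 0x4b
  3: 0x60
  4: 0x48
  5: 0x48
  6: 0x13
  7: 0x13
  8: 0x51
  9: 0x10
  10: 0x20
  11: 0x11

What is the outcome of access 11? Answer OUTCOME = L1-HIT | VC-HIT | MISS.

OUTCOME = VC-HIT

#0 0x63→b24/s0 MISS; vc=[]
#1 0x63→b24/s0 L1-HIT; vc=[]
#2 0x4b→b18/s2 MISS; vc=[]
#3 0x60→b24/s0 L1-HIT; vc=[]
#4 0x48→b18/s2 L1-HIT; vc=[]
#5 0x48→b18/s2 L1-HIT; vc=[]
#6 0x13→b4/s0 MISS; vc=[24]
#7 0x13→b4/s0 L1-HIT; vc=[24]
#8 0x51→b20/s0 MISS; vc=[24,4]
#9 0x10→b4/s0 VC-HIT; vc=[24,20]
#10 0x20→b8/s0 MISS; vc=[24,20,4]
#11 0x11→b4/s0 VC-HIT; vc=[24,20,8]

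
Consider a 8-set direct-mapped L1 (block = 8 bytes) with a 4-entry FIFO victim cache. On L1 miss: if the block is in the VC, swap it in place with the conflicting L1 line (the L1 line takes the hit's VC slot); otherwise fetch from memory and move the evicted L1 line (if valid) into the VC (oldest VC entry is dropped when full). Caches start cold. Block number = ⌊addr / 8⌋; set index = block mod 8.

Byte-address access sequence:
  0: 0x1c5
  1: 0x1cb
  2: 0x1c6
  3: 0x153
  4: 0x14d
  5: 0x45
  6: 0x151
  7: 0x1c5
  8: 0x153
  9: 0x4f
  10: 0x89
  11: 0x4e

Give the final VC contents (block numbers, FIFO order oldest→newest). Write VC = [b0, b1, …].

  [0] addr=0x1c5 blk=56 s=0: MISS | VC []
  [1] addr=0x1cb blk=57 s=1: MISS | VC []
  [2] addr=0x1c6 blk=56 s=0: L1-HIT | VC []
  [3] addr=0x153 blk=42 s=2: MISS | VC []
  [4] addr=0x14d blk=41 s=1: MISS | VC [57]
  [5] addr=0x45 blk=8 s=0: MISS | VC [57, 56]
  [6] addr=0x151 blk=42 s=2: L1-HIT | VC [57, 56]
  [7] addr=0x1c5 blk=56 s=0: VC-HIT | VC [57, 8]
  [8] addr=0x153 blk=42 s=2: L1-HIT | VC [57, 8]
  [9] addr=0x4f blk=9 s=1: MISS | VC [57, 8, 41]
  [10] addr=0x89 blk=17 s=1: MISS | VC [57, 8, 41, 9]
  [11] addr=0x4e blk=9 s=1: VC-HIT | VC [57, 8, 41, 17]

VC = [57, 8, 41, 17]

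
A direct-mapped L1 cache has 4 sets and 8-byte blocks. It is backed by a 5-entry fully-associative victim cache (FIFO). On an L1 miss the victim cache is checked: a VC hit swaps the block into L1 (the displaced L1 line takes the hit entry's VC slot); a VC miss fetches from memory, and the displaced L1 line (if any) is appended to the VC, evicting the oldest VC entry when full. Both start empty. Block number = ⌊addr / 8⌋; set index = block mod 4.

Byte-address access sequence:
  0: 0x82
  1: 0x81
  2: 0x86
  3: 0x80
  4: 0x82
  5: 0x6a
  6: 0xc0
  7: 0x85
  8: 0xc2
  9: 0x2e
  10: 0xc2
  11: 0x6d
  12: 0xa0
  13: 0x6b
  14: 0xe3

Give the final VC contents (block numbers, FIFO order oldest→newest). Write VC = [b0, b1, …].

0: 0x82 (blk 16, set 0) → MISS  vc=[]
1: 0x81 (blk 16, set 0) → L1-HIT  vc=[]
2: 0x86 (blk 16, set 0) → L1-HIT  vc=[]
3: 0x80 (blk 16, set 0) → L1-HIT  vc=[]
4: 0x82 (blk 16, set 0) → L1-HIT  vc=[]
5: 0x6a (blk 13, set 1) → MISS  vc=[]
6: 0xc0 (blk 24, set 0) → MISS  vc=[16]
7: 0x85 (blk 16, set 0) → VC-HIT  vc=[24]
8: 0xc2 (blk 24, set 0) → VC-HIT  vc=[16]
9: 0x2e (blk 5, set 1) → MISS  vc=[16, 13]
10: 0xc2 (blk 24, set 0) → L1-HIT  vc=[16, 13]
11: 0x6d (blk 13, set 1) → VC-HIT  vc=[16, 5]
12: 0xa0 (blk 20, set 0) → MISS  vc=[16, 5, 24]
13: 0x6b (blk 13, set 1) → L1-HIT  vc=[16, 5, 24]
14: 0xe3 (blk 28, set 0) → MISS  vc=[16, 5, 24, 20]

VC = [16, 5, 24, 20]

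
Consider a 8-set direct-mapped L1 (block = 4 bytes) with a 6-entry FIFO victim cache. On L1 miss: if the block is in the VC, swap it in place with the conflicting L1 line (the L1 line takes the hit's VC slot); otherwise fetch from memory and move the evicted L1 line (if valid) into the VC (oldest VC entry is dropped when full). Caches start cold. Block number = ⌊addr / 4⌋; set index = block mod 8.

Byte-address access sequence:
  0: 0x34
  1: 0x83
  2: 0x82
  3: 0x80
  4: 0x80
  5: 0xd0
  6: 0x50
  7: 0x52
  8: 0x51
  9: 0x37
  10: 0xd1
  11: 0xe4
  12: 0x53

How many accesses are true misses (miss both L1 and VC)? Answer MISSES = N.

MISSES = 5

0: 0x34 (blk 13, set 5) → MISS  vc=[]
1: 0x83 (blk 32, set 0) → MISS  vc=[]
2: 0x82 (blk 32, set 0) → L1-HIT  vc=[]
3: 0x80 (blk 32, set 0) → L1-HIT  vc=[]
4: 0x80 (blk 32, set 0) → L1-HIT  vc=[]
5: 0xd0 (blk 52, set 4) → MISS  vc=[]
6: 0x50 (blk 20, set 4) → MISS  vc=[52]
7: 0x52 (blk 20, set 4) → L1-HIT  vc=[52]
8: 0x51 (blk 20, set 4) → L1-HIT  vc=[52]
9: 0x37 (blk 13, set 5) → L1-HIT  vc=[52]
10: 0xd1 (blk 52, set 4) → VC-HIT  vc=[20]
11: 0xe4 (blk 57, set 1) → MISS  vc=[20]
12: 0x53 (blk 20, set 4) → VC-HIT  vc=[52]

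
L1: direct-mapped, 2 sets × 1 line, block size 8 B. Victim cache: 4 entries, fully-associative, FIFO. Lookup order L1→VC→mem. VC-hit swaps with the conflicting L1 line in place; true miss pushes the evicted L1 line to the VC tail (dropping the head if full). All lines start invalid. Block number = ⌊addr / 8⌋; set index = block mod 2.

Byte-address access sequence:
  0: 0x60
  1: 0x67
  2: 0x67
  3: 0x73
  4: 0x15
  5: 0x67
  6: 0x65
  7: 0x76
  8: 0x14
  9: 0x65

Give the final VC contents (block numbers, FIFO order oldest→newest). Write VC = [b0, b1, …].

VC = [14, 2]

  [0] addr=0x60 blk=12 s=0: MISS | VC []
  [1] addr=0x67 blk=12 s=0: L1-HIT | VC []
  [2] addr=0x67 blk=12 s=0: L1-HIT | VC []
  [3] addr=0x73 blk=14 s=0: MISS | VC [12]
  [4] addr=0x15 blk=2 s=0: MISS | VC [12, 14]
  [5] addr=0x67 blk=12 s=0: VC-HIT | VC [2, 14]
  [6] addr=0x65 blk=12 s=0: L1-HIT | VC [2, 14]
  [7] addr=0x76 blk=14 s=0: VC-HIT | VC [2, 12]
  [8] addr=0x14 blk=2 s=0: VC-HIT | VC [14, 12]
  [9] addr=0x65 blk=12 s=0: VC-HIT | VC [14, 2]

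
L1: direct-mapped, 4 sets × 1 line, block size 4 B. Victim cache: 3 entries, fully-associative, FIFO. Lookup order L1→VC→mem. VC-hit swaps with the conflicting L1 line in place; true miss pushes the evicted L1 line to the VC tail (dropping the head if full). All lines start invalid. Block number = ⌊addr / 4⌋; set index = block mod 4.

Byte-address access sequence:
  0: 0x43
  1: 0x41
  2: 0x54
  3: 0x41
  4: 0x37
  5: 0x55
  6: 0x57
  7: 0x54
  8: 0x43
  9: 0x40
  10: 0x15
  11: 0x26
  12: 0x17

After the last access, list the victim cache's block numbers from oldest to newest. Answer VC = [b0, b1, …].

0: 0x43 (blk 16, set 0) → MISS  vc=[]
1: 0x41 (blk 16, set 0) → L1-HIT  vc=[]
2: 0x54 (blk 21, set 1) → MISS  vc=[]
3: 0x41 (blk 16, set 0) → L1-HIT  vc=[]
4: 0x37 (blk 13, set 1) → MISS  vc=[21]
5: 0x55 (blk 21, set 1) → VC-HIT  vc=[13]
6: 0x57 (blk 21, set 1) → L1-HIT  vc=[13]
7: 0x54 (blk 21, set 1) → L1-HIT  vc=[13]
8: 0x43 (blk 16, set 0) → L1-HIT  vc=[13]
9: 0x40 (blk 16, set 0) → L1-HIT  vc=[13]
10: 0x15 (blk 5, set 1) → MISS  vc=[13, 21]
11: 0x26 (blk 9, set 1) → MISS  vc=[13, 21, 5]
12: 0x17 (blk 5, set 1) → VC-HIT  vc=[13, 21, 9]

VC = [13, 21, 9]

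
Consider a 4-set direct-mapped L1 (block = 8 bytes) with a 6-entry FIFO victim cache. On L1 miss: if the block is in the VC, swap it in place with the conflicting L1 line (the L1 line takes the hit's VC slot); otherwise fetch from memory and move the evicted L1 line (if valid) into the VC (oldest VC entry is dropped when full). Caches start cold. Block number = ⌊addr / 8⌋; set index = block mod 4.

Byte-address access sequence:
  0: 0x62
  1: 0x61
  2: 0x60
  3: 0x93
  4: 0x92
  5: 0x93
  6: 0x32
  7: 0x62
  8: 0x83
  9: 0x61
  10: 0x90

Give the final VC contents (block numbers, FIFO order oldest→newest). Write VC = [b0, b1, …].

  [0] addr=0x62 blk=12 s=0: MISS | VC []
  [1] addr=0x61 blk=12 s=0: L1-HIT | VC []
  [2] addr=0x60 blk=12 s=0: L1-HIT | VC []
  [3] addr=0x93 blk=18 s=2: MISS | VC []
  [4] addr=0x92 blk=18 s=2: L1-HIT | VC []
  [5] addr=0x93 blk=18 s=2: L1-HIT | VC []
  [6] addr=0x32 blk=6 s=2: MISS | VC [18]
  [7] addr=0x62 blk=12 s=0: L1-HIT | VC [18]
  [8] addr=0x83 blk=16 s=0: MISS | VC [18, 12]
  [9] addr=0x61 blk=12 s=0: VC-HIT | VC [18, 16]
  [10] addr=0x90 blk=18 s=2: VC-HIT | VC [6, 16]

VC = [6, 16]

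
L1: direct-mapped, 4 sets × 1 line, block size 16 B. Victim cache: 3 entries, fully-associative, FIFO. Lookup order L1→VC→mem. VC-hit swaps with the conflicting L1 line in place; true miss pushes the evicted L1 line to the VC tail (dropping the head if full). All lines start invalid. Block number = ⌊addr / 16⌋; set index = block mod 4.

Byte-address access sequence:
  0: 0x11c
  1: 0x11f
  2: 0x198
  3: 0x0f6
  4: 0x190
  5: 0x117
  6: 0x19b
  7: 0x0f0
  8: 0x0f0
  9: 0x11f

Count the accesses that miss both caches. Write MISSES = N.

  [0] addr=0x11c blk=17 s=1: MISS | VC []
  [1] addr=0x11f blk=17 s=1: L1-HIT | VC []
  [2] addr=0x198 blk=25 s=1: MISS | VC [17]
  [3] addr=0xf6 blk=15 s=3: MISS | VC [17]
  [4] addr=0x190 blk=25 s=1: L1-HIT | VC [17]
  [5] addr=0x117 blk=17 s=1: VC-HIT | VC [25]
  [6] addr=0x19b blk=25 s=1: VC-HIT | VC [17]
  [7] addr=0xf0 blk=15 s=3: L1-HIT | VC [17]
  [8] addr=0xf0 blk=15 s=3: L1-HIT | VC [17]
  [9] addr=0x11f blk=17 s=1: VC-HIT | VC [25]

MISSES = 3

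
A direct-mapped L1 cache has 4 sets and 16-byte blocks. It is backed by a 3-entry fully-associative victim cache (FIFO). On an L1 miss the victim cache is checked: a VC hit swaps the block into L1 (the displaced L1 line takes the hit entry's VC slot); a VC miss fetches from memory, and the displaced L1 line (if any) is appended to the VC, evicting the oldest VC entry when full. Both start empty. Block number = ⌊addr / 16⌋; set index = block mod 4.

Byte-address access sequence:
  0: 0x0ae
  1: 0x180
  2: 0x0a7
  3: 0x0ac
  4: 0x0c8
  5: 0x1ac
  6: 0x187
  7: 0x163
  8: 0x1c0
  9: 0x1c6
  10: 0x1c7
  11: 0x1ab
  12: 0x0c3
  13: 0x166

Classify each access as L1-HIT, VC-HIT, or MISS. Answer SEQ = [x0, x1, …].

0: 0xae (blk 10, set 2) → MISS  vc=[]
1: 0x180 (blk 24, set 0) → MISS  vc=[]
2: 0xa7 (blk 10, set 2) → L1-HIT  vc=[]
3: 0xac (blk 10, set 2) → L1-HIT  vc=[]
4: 0xc8 (blk 12, set 0) → MISS  vc=[24]
5: 0x1ac (blk 26, set 2) → MISS  vc=[24, 10]
6: 0x187 (blk 24, set 0) → VC-HIT  vc=[12, 10]
7: 0x163 (blk 22, set 2) → MISS  vc=[12, 10, 26]
8: 0x1c0 (blk 28, set 0) → MISS  vc=[10, 26, 24]
9: 0x1c6 (blk 28, set 0) → L1-HIT  vc=[10, 26, 24]
10: 0x1c7 (blk 28, set 0) → L1-HIT  vc=[10, 26, 24]
11: 0x1ab (blk 26, set 2) → VC-HIT  vc=[10, 22, 24]
12: 0xc3 (blk 12, set 0) → MISS  vc=[22, 24, 28]
13: 0x166 (blk 22, set 2) → VC-HIT  vc=[26, 24, 28]

SEQ = [MISS, MISS, L1-HIT, L1-HIT, MISS, MISS, VC-HIT, MISS, MISS, L1-HIT, L1-HIT, VC-HIT, MISS, VC-HIT]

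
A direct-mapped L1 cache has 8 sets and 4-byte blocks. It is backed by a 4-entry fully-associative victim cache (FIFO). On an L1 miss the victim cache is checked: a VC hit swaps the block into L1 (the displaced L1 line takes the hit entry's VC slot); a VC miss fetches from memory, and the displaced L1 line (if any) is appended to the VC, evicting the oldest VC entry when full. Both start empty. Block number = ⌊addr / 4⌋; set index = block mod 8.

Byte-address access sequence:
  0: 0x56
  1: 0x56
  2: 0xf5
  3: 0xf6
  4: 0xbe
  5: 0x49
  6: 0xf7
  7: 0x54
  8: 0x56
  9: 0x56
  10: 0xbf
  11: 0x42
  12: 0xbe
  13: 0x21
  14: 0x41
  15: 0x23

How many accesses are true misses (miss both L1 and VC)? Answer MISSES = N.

MISSES = 6

  [0] addr=0x56 blk=21 s=5: MISS | VC []
  [1] addr=0x56 blk=21 s=5: L1-HIT | VC []
  [2] addr=0xf5 blk=61 s=5: MISS | VC [21]
  [3] addr=0xf6 blk=61 s=5: L1-HIT | VC [21]
  [4] addr=0xbe blk=47 s=7: MISS | VC [21]
  [5] addr=0x49 blk=18 s=2: MISS | VC [21]
  [6] addr=0xf7 blk=61 s=5: L1-HIT | VC [21]
  [7] addr=0x54 blk=21 s=5: VC-HIT | VC [61]
  [8] addr=0x56 blk=21 s=5: L1-HIT | VC [61]
  [9] addr=0x56 blk=21 s=5: L1-HIT | VC [61]
  [10] addr=0xbf blk=47 s=7: L1-HIT | VC [61]
  [11] addr=0x42 blk=16 s=0: MISS | VC [61]
  [12] addr=0xbe blk=47 s=7: L1-HIT | VC [61]
  [13] addr=0x21 blk=8 s=0: MISS | VC [61, 16]
  [14] addr=0x41 blk=16 s=0: VC-HIT | VC [61, 8]
  [15] addr=0x23 blk=8 s=0: VC-HIT | VC [61, 16]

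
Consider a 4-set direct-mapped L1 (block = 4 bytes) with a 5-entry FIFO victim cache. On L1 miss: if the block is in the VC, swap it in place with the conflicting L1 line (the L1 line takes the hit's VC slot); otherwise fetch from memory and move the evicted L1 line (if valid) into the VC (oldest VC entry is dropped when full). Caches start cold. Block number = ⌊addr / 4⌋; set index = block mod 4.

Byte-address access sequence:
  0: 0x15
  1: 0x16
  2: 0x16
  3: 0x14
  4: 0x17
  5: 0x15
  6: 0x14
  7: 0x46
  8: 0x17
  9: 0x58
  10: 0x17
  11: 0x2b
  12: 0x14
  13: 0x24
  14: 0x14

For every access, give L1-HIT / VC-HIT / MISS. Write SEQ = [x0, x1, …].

SEQ = [MISS, L1-HIT, L1-HIT, L1-HIT, L1-HIT, L1-HIT, L1-HIT, MISS, VC-HIT, MISS, L1-HIT, MISS, L1-HIT, MISS, VC-HIT]

  [0] addr=0x15 blk=5 s=1: MISS | VC []
  [1] addr=0x16 blk=5 s=1: L1-HIT | VC []
  [2] addr=0x16 blk=5 s=1: L1-HIT | VC []
  [3] addr=0x14 blk=5 s=1: L1-HIT | VC []
  [4] addr=0x17 blk=5 s=1: L1-HIT | VC []
  [5] addr=0x15 blk=5 s=1: L1-HIT | VC []
  [6] addr=0x14 blk=5 s=1: L1-HIT | VC []
  [7] addr=0x46 blk=17 s=1: MISS | VC [5]
  [8] addr=0x17 blk=5 s=1: VC-HIT | VC [17]
  [9] addr=0x58 blk=22 s=2: MISS | VC [17]
  [10] addr=0x17 blk=5 s=1: L1-HIT | VC [17]
  [11] addr=0x2b blk=10 s=2: MISS | VC [17, 22]
  [12] addr=0x14 blk=5 s=1: L1-HIT | VC [17, 22]
  [13] addr=0x24 blk=9 s=1: MISS | VC [17, 22, 5]
  [14] addr=0x14 blk=5 s=1: VC-HIT | VC [17, 22, 9]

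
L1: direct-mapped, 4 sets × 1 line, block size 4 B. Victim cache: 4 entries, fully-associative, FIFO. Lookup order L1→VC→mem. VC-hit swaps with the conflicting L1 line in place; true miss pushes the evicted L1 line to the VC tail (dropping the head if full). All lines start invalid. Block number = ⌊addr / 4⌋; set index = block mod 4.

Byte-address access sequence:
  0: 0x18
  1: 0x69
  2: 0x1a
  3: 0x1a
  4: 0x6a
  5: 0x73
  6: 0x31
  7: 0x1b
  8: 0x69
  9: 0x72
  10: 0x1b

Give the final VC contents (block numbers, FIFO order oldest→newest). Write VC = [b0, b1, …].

0: 0x18 (blk 6, set 2) → MISS  vc=[]
1: 0x69 (blk 26, set 2) → MISS  vc=[6]
2: 0x1a (blk 6, set 2) → VC-HIT  vc=[26]
3: 0x1a (blk 6, set 2) → L1-HIT  vc=[26]
4: 0x6a (blk 26, set 2) → VC-HIT  vc=[6]
5: 0x73 (blk 28, set 0) → MISS  vc=[6]
6: 0x31 (blk 12, set 0) → MISS  vc=[6, 28]
7: 0x1b (blk 6, set 2) → VC-HIT  vc=[26, 28]
8: 0x69 (blk 26, set 2) → VC-HIT  vc=[6, 28]
9: 0x72 (blk 28, set 0) → VC-HIT  vc=[6, 12]
10: 0x1b (blk 6, set 2) → VC-HIT  vc=[26, 12]

VC = [26, 12]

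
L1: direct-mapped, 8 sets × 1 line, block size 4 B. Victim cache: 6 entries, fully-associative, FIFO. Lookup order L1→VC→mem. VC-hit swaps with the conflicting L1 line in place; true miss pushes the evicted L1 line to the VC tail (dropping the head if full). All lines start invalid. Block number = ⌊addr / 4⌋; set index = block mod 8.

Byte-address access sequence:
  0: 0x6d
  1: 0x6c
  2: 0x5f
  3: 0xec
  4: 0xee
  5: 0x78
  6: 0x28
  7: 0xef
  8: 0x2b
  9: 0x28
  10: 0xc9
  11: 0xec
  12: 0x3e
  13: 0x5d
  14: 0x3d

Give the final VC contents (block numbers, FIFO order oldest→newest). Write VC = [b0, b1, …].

VC = [27, 10, 23]

  [0] addr=0x6d blk=27 s=3: MISS | VC []
  [1] addr=0x6c blk=27 s=3: L1-HIT | VC []
  [2] addr=0x5f blk=23 s=7: MISS | VC []
  [3] addr=0xec blk=59 s=3: MISS | VC [27]
  [4] addr=0xee blk=59 s=3: L1-HIT | VC [27]
  [5] addr=0x78 blk=30 s=6: MISS | VC [27]
  [6] addr=0x28 blk=10 s=2: MISS | VC [27]
  [7] addr=0xef blk=59 s=3: L1-HIT | VC [27]
  [8] addr=0x2b blk=10 s=2: L1-HIT | VC [27]
  [9] addr=0x28 blk=10 s=2: L1-HIT | VC [27]
  [10] addr=0xc9 blk=50 s=2: MISS | VC [27, 10]
  [11] addr=0xec blk=59 s=3: L1-HIT | VC [27, 10]
  [12] addr=0x3e blk=15 s=7: MISS | VC [27, 10, 23]
  [13] addr=0x5d blk=23 s=7: VC-HIT | VC [27, 10, 15]
  [14] addr=0x3d blk=15 s=7: VC-HIT | VC [27, 10, 23]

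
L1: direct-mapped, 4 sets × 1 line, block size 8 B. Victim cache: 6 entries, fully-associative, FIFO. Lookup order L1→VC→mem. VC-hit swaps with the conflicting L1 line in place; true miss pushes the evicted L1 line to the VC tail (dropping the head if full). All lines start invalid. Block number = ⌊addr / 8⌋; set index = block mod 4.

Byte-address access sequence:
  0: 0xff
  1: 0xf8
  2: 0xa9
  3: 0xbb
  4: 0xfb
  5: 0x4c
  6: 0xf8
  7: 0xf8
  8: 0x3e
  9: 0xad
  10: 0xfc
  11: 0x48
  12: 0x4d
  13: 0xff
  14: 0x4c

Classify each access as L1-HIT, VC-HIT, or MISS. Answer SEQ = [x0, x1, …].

SEQ = [MISS, L1-HIT, MISS, MISS, VC-HIT, MISS, L1-HIT, L1-HIT, MISS, VC-HIT, VC-HIT, VC-HIT, L1-HIT, L1-HIT, L1-HIT]

0: 0xff (blk 31, set 3) → MISS  vc=[]
1: 0xf8 (blk 31, set 3) → L1-HIT  vc=[]
2: 0xa9 (blk 21, set 1) → MISS  vc=[]
3: 0xbb (blk 23, set 3) → MISS  vc=[31]
4: 0xfb (blk 31, set 3) → VC-HIT  vc=[23]
5: 0x4c (blk 9, set 1) → MISS  vc=[23, 21]
6: 0xf8 (blk 31, set 3) → L1-HIT  vc=[23, 21]
7: 0xf8 (blk 31, set 3) → L1-HIT  vc=[23, 21]
8: 0x3e (blk 7, set 3) → MISS  vc=[23, 21, 31]
9: 0xad (blk 21, set 1) → VC-HIT  vc=[23, 9, 31]
10: 0xfc (blk 31, set 3) → VC-HIT  vc=[23, 9, 7]
11: 0x48 (blk 9, set 1) → VC-HIT  vc=[23, 21, 7]
12: 0x4d (blk 9, set 1) → L1-HIT  vc=[23, 21, 7]
13: 0xff (blk 31, set 3) → L1-HIT  vc=[23, 21, 7]
14: 0x4c (blk 9, set 1) → L1-HIT  vc=[23, 21, 7]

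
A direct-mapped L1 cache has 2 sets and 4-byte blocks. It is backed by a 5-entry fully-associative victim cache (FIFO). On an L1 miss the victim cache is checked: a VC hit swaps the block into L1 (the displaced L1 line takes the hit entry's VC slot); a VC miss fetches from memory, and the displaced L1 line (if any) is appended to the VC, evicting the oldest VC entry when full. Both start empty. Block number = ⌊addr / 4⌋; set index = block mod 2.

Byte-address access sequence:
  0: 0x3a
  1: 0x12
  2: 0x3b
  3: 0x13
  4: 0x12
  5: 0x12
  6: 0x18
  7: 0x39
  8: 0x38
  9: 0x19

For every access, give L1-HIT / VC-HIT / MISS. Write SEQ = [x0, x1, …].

#0 0x3a→b14/s0 MISS; vc=[]
#1 0x12→b4/s0 MISS; vc=[14]
#2 0x3b→b14/s0 VC-HIT; vc=[4]
#3 0x13→b4/s0 VC-HIT; vc=[14]
#4 0x12→b4/s0 L1-HIT; vc=[14]
#5 0x12→b4/s0 L1-HIT; vc=[14]
#6 0x18→b6/s0 MISS; vc=[14,4]
#7 0x39→b14/s0 VC-HIT; vc=[6,4]
#8 0x38→b14/s0 L1-HIT; vc=[6,4]
#9 0x19→b6/s0 VC-HIT; vc=[14,4]

SEQ = [MISS, MISS, VC-HIT, VC-HIT, L1-HIT, L1-HIT, MISS, VC-HIT, L1-HIT, VC-HIT]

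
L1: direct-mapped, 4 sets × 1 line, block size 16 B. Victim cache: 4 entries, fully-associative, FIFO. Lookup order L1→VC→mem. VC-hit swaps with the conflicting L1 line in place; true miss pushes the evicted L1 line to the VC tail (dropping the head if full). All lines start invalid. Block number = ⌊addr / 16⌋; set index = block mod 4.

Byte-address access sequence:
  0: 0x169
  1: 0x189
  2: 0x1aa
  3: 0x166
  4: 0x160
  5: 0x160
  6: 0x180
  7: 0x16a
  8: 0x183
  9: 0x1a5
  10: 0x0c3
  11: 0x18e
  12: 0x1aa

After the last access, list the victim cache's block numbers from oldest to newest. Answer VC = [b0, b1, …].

  [0] addr=0x169 blk=22 s=2: MISS | VC []
  [1] addr=0x189 blk=24 s=0: MISS | VC []
  [2] addr=0x1aa blk=26 s=2: MISS | VC [22]
  [3] addr=0x166 blk=22 s=2: VC-HIT | VC [26]
  [4] addr=0x160 blk=22 s=2: L1-HIT | VC [26]
  [5] addr=0x160 blk=22 s=2: L1-HIT | VC [26]
  [6] addr=0x180 blk=24 s=0: L1-HIT | VC [26]
  [7] addr=0x16a blk=22 s=2: L1-HIT | VC [26]
  [8] addr=0x183 blk=24 s=0: L1-HIT | VC [26]
  [9] addr=0x1a5 blk=26 s=2: VC-HIT | VC [22]
  [10] addr=0xc3 blk=12 s=0: MISS | VC [22, 24]
  [11] addr=0x18e blk=24 s=0: VC-HIT | VC [22, 12]
  [12] addr=0x1aa blk=26 s=2: L1-HIT | VC [22, 12]

VC = [22, 12]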